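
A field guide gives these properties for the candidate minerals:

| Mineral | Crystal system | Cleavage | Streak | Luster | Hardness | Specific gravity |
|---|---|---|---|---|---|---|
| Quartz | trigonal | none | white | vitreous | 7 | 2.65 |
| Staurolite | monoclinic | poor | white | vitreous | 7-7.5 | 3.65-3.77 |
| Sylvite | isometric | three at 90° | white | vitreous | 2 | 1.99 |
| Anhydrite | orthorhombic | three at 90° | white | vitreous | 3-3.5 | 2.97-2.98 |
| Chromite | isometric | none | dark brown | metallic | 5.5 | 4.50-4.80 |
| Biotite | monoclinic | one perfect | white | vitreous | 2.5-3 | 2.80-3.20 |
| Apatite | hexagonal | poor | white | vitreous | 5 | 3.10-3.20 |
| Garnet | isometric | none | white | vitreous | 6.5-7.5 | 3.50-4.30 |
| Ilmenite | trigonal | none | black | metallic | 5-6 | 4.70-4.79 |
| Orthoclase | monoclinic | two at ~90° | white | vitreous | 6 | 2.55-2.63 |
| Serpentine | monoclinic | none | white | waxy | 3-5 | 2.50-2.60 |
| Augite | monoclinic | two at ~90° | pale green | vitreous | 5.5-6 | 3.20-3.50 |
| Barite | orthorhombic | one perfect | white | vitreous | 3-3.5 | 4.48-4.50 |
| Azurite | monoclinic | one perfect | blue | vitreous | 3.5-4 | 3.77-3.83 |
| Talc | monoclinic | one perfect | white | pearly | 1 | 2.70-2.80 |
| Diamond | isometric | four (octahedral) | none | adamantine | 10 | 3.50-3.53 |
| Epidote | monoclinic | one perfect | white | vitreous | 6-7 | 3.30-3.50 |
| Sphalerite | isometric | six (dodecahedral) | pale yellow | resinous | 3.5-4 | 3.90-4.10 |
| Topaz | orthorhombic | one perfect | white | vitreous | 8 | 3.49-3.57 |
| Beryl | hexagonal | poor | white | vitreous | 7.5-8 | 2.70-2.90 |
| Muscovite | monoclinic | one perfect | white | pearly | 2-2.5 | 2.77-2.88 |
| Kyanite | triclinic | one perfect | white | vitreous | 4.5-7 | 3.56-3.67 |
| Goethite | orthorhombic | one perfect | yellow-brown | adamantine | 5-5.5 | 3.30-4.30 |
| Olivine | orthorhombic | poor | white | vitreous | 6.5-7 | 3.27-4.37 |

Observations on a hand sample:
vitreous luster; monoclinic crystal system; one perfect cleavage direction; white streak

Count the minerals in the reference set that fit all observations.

2

Vitreous luster: only Quartz, Staurolite, Sylvite, Anhydrite, Biotite, Apatite, Garnet, Orthoclase, Augite, Barite, Azurite, Epidote, Topaz, Beryl, Kyanite, Olivine remain.
Monoclinic crystal system: narrows the field to Staurolite, Biotite, Orthoclase, Augite, Azurite, Epidote.
One perfect cleavage direction rules out Staurolite, Orthoclase, Augite.
White streak eliminates Azurite.
The minerals that satisfy all observations are Biotite, Epidote.
That is 2 minerals.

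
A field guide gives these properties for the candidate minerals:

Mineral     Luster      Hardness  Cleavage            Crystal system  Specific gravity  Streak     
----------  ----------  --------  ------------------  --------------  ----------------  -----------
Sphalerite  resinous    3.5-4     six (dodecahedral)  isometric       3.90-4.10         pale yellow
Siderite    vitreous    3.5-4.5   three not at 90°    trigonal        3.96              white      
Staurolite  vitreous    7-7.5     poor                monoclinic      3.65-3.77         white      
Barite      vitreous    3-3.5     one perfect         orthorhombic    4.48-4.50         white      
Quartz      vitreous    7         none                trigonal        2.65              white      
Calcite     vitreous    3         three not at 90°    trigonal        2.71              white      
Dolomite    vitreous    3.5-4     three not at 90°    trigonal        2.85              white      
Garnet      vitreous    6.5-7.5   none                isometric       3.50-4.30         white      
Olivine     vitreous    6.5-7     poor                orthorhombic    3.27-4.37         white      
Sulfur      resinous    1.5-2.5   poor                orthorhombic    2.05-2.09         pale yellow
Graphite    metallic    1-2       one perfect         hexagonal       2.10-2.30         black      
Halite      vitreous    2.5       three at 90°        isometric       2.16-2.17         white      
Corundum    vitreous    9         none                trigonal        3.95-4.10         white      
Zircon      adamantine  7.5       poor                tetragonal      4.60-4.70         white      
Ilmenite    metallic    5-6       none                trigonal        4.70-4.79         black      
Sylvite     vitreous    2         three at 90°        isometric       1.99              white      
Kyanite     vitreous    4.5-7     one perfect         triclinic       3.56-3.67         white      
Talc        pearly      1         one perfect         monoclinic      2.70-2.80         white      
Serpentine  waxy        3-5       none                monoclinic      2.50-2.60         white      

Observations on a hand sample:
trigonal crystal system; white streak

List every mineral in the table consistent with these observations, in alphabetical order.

Calcite, Corundum, Dolomite, Quartz, Siderite

Trigonal crystal system: narrows the field to Siderite, Quartz, Calcite, Dolomite, Corundum, Ilmenite.
White streak rules out Ilmenite.
The minerals that satisfy all observations are Calcite, Corundum, Dolomite, Quartz, Siderite.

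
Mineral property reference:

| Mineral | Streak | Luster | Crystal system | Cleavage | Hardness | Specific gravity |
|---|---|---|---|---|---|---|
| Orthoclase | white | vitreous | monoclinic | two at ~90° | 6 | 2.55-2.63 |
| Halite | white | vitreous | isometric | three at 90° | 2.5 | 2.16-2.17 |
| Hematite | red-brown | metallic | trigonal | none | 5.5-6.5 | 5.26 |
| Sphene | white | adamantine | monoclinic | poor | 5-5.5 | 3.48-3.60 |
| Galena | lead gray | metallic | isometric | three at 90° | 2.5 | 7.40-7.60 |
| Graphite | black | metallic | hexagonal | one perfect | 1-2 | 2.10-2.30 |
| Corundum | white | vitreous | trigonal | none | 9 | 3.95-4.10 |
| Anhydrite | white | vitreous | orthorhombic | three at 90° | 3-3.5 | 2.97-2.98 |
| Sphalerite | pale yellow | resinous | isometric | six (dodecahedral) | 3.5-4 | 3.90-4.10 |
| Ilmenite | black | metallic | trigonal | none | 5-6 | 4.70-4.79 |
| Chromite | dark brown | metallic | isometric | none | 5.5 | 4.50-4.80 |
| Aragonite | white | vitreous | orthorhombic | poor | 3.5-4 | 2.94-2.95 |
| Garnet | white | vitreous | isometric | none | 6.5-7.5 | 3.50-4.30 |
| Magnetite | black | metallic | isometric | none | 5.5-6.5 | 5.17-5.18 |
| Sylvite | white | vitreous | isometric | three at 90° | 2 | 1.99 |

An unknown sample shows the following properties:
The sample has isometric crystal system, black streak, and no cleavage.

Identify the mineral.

Isometric crystal system: Halite, Galena, Sphalerite, Chromite, Garnet, Magnetite, Sylvite remain.
Black streak: Magnetite remains.
No cleavage: consistent with all remaining minerals.
The only mineral consistent with every observation is Magnetite.

Magnetite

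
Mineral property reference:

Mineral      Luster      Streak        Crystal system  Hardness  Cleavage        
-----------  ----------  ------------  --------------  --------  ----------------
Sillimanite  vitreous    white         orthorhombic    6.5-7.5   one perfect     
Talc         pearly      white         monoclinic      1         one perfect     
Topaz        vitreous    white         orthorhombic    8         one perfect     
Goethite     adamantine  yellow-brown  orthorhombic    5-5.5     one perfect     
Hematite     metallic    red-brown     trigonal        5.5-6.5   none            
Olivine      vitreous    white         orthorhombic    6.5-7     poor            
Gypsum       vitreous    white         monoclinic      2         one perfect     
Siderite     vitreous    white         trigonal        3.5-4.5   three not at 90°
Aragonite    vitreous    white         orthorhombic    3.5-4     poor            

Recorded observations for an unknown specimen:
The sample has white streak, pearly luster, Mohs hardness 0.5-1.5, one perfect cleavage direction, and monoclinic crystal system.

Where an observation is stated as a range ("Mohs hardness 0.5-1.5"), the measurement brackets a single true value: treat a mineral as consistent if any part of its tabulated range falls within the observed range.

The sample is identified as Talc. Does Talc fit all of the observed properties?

White streak — fits Talc (white streak).
Pearly luster — fits Talc (pearly luster).
Mohs hardness 0.5-1.5 — fits Talc (hardness 1).
One perfect cleavage direction — fits Talc (cleavage one perfect).
Monoclinic crystal system — fits Talc (monoclinic system).
Every observed property is compatible with the reference values for Talc.

Yes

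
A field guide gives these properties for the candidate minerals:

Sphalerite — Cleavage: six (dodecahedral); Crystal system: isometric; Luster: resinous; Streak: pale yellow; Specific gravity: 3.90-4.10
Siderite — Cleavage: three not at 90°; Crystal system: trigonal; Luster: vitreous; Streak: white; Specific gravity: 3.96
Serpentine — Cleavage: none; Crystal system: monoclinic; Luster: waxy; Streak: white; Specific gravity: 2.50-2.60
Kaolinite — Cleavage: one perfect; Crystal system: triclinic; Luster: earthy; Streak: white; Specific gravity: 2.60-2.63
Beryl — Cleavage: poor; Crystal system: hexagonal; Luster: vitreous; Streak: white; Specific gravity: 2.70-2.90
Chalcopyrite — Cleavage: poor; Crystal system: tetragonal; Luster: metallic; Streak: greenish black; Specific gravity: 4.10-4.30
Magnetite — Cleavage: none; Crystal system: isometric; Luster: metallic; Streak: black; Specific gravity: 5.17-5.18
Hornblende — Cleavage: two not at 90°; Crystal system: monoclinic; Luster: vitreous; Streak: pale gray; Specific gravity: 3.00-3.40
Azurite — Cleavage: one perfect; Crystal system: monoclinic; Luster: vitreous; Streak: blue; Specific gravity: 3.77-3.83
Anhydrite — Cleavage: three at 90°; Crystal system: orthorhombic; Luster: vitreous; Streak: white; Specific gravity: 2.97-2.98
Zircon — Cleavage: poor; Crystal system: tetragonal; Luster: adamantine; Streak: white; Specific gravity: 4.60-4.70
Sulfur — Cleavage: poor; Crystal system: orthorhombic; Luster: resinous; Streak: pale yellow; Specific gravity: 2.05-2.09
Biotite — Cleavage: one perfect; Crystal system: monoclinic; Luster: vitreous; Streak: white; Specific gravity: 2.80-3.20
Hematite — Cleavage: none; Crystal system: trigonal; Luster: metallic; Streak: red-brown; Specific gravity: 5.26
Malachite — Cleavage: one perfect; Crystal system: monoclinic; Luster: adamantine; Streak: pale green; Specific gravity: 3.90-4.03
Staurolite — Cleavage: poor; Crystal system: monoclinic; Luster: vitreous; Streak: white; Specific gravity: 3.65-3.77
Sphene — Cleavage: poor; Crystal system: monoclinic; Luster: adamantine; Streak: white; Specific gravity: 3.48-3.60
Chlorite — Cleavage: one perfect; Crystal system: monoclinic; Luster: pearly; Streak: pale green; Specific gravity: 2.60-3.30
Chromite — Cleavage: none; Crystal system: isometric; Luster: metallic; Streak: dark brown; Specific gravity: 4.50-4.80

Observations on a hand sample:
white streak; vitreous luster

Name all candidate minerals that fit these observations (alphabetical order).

White streak — only Siderite, Serpentine, Kaolinite, Beryl, Anhydrite, Zircon, Biotite, Staurolite, Sphene remain.
Vitreous luster is inconsistent with Serpentine, Kaolinite, Zircon, Sphene.
Consistent with every observation: Anhydrite, Beryl, Biotite, Siderite, Staurolite.

Anhydrite, Beryl, Biotite, Siderite, Staurolite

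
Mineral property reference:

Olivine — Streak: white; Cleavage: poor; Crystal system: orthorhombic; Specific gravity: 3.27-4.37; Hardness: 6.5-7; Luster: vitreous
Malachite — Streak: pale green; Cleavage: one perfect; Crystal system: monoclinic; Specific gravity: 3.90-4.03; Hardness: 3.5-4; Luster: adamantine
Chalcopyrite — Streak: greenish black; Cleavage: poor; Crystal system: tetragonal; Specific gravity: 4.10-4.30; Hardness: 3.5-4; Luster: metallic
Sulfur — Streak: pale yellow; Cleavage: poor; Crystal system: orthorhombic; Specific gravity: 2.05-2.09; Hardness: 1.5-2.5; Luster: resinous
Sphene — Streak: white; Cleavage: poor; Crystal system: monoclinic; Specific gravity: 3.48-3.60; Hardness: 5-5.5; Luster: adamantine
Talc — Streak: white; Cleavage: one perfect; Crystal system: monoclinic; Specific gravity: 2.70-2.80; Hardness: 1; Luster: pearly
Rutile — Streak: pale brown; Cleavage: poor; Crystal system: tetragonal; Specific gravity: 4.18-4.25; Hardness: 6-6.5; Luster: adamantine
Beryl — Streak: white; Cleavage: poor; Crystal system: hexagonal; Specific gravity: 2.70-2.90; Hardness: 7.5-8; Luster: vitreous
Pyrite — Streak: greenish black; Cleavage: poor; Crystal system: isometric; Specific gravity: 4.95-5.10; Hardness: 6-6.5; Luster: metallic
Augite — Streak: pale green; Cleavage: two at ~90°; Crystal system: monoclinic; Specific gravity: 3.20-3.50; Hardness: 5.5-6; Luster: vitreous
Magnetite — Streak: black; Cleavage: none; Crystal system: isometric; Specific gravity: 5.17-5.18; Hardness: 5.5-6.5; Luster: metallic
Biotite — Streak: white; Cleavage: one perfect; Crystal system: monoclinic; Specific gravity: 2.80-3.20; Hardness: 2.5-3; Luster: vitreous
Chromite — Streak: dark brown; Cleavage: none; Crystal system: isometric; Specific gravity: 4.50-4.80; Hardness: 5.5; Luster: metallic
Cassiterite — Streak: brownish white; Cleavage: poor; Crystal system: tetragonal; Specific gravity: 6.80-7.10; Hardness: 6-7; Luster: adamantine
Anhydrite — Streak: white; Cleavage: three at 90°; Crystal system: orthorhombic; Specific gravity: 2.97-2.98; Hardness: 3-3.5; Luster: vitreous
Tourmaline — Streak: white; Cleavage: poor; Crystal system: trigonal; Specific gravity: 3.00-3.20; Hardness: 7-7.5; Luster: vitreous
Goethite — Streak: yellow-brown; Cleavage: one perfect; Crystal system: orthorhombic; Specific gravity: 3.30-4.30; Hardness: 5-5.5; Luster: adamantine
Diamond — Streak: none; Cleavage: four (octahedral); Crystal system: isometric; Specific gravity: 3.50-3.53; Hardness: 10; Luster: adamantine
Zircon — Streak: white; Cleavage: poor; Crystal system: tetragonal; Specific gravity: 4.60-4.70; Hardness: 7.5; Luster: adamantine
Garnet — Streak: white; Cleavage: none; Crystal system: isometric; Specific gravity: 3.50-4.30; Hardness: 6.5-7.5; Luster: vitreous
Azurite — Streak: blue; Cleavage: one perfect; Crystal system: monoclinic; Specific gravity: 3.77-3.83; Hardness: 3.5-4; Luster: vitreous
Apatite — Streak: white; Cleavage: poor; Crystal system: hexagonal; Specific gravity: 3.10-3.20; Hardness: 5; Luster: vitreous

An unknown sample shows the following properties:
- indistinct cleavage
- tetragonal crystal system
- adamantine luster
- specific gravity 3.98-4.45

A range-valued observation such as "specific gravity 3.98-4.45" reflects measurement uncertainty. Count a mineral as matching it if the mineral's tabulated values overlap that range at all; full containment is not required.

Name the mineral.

Rutile

Indistinct cleavage: leaves Olivine, Chalcopyrite, Sulfur, Sphene, Rutile, Beryl, Pyrite, Cassiterite, Tourmaline, Zircon, Apatite.
Tetragonal crystal system: leaves Chalcopyrite, Rutile, Cassiterite, Zircon.
Adamantine luster rules out Chalcopyrite.
Specific gravity 3.98-4.45: leaves Rutile.
Rutile is the sole remaining match.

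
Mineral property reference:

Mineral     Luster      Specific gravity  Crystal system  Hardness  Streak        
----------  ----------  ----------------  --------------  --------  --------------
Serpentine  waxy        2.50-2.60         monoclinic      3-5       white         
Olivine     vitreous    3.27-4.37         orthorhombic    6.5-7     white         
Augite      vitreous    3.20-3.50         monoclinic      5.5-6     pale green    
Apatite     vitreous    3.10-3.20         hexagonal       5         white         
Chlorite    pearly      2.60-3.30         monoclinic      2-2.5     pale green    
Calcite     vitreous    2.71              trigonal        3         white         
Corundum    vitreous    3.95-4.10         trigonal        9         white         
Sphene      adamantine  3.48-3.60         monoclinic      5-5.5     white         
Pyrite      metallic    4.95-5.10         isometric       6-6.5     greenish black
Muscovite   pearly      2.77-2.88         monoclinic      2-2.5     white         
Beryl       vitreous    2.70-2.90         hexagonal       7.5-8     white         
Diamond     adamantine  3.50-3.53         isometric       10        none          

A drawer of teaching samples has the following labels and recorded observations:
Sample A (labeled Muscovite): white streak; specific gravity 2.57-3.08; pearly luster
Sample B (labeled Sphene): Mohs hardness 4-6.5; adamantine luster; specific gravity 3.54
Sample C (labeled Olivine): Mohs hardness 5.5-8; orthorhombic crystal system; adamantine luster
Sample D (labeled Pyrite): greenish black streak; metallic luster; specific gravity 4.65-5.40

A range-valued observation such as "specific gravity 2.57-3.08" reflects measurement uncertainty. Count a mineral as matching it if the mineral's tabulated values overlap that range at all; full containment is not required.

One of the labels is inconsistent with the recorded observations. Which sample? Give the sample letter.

C

Sample A: nothing contradicts Muscovite.
Sample B: nothing contradicts Sphene.
Sample C: Olivine has vitreous luster, but the record shows adamantine luster — this label is wrong.
Sample D: nothing contradicts Pyrite.
The mislabeled specimen is C.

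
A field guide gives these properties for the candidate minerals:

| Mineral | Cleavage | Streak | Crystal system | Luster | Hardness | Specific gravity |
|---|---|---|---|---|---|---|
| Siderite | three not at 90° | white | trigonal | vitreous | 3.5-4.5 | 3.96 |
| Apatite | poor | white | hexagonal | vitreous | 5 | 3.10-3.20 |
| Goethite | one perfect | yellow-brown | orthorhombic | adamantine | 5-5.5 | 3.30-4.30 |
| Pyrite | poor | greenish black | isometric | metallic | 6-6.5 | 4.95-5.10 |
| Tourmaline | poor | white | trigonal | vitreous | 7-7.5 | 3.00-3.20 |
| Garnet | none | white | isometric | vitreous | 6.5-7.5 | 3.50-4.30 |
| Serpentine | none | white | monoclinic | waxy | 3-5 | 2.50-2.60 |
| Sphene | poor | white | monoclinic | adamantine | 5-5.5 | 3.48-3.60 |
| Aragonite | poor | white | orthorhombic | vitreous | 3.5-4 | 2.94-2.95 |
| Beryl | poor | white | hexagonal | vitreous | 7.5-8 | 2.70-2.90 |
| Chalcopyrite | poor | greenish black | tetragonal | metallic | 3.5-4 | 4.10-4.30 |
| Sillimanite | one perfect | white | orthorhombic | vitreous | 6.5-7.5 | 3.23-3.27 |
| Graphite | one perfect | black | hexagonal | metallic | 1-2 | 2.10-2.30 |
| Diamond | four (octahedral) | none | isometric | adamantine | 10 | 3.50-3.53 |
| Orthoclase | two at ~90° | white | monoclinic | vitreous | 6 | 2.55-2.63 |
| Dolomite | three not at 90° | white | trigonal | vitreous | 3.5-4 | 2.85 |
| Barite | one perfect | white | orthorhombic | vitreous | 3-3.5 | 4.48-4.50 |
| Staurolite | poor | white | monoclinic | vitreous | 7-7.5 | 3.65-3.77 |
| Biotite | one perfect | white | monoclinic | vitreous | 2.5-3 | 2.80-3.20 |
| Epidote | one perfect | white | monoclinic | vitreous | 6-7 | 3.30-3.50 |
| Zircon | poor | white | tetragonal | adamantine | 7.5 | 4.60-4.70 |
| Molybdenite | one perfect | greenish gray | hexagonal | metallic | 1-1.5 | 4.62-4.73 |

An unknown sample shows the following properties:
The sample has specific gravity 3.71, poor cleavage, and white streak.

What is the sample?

Staurolite

Specific gravity 3.71: Goethite, Garnet, Staurolite remain.
Poor cleavage: narrows the field to Staurolite.
White streak: no further eliminations.
Only Staurolite satisfies all observations.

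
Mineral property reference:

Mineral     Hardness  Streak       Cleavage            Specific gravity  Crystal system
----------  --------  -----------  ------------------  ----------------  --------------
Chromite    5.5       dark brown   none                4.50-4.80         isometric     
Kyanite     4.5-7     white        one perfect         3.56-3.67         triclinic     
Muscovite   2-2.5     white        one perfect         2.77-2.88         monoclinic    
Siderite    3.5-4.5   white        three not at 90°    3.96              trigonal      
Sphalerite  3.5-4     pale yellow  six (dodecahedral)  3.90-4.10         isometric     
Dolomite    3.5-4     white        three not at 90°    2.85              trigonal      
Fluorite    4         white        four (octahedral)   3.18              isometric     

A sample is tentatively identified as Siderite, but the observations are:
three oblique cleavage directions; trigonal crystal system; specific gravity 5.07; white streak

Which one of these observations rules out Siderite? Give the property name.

Three oblique cleavage directions: Siderite has cleavage three not at 90° — consistent.
Trigonal crystal system: Siderite has trigonal system — consistent.
Specific gravity 5.07: Siderite has SG 3.96 — does not match.
White streak: Siderite has white streak — consistent.
The specific gravity is the one property that does not fit.

specific gravity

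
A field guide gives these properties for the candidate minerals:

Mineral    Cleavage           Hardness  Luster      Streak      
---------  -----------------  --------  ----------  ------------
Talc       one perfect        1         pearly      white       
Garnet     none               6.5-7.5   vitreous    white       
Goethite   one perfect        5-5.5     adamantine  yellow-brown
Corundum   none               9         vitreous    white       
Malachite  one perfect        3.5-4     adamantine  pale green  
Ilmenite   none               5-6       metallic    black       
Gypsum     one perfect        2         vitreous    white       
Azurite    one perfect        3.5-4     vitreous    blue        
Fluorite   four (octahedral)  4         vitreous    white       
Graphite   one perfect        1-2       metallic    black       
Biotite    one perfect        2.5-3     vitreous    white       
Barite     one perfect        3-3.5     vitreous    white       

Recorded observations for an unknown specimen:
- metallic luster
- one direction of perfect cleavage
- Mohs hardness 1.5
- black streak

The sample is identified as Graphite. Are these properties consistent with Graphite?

Consistent

Metallic luster — fits Graphite (metallic luster).
One direction of perfect cleavage — fits Graphite (cleavage one perfect).
Mohs hardness 1.5 — fits Graphite (hardness 1-2).
Black streak — fits Graphite (black streak).
Every observed property is compatible with the reference values for Graphite.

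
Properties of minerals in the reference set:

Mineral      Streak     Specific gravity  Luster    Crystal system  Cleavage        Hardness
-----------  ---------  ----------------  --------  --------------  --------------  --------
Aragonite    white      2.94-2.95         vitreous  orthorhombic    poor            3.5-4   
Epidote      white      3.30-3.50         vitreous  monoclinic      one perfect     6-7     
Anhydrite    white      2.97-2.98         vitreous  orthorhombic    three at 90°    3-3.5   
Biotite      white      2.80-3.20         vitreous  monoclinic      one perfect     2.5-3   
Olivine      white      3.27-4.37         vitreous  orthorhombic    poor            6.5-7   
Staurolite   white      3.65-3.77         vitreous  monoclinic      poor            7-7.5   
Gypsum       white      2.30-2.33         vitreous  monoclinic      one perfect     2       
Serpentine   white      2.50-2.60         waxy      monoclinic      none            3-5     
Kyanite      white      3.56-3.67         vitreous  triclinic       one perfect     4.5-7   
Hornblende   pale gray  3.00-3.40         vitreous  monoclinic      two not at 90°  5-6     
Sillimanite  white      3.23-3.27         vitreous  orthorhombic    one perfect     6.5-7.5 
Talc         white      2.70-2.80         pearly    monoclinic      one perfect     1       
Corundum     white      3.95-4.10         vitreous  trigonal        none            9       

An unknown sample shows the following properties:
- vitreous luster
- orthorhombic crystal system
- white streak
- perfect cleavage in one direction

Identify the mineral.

Vitreous luster eliminates Serpentine, Talc.
Orthorhombic crystal system: leaves Aragonite, Anhydrite, Olivine, Sillimanite.
White streak: every remaining candidate is consistent.
Perfect cleavage in one direction: only Sillimanite remains.
Sillimanite is the sole remaining match.

Sillimanite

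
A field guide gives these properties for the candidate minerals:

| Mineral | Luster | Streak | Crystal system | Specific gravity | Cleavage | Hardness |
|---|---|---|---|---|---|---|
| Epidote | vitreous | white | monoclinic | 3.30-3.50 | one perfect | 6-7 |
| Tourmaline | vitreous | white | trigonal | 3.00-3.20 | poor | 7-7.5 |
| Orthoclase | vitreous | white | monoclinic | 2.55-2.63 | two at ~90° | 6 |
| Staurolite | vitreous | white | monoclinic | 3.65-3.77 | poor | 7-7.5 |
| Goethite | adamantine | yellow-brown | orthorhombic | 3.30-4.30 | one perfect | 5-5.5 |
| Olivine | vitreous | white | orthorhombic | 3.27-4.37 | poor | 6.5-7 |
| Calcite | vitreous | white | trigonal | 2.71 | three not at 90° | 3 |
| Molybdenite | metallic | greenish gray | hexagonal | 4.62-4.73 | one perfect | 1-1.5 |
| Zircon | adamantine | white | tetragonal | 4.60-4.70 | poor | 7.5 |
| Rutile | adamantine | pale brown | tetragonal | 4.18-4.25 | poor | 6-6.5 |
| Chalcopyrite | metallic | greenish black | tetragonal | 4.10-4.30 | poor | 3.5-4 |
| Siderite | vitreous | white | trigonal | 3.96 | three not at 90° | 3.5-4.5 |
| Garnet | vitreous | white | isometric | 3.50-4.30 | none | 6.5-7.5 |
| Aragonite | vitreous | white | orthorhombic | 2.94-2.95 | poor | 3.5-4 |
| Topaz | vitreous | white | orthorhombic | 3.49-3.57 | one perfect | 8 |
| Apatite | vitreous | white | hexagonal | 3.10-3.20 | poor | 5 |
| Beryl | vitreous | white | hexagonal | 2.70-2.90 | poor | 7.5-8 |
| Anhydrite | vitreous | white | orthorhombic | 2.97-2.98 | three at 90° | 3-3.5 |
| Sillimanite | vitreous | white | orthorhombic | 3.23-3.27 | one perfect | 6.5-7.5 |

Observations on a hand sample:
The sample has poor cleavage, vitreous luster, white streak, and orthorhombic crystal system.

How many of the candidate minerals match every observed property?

2

Poor cleavage: Tourmaline, Staurolite, Olivine, Zircon, Rutile, Chalcopyrite, Aragonite, Apatite, Beryl remain.
Vitreous luster excludes Zircon, Rutile, Chalcopyrite.
White streak: all remaining candidates fit.
Orthorhombic crystal system: leaves Olivine, Aragonite.
Remaining candidates: Aragonite, Olivine.
That is 2 minerals.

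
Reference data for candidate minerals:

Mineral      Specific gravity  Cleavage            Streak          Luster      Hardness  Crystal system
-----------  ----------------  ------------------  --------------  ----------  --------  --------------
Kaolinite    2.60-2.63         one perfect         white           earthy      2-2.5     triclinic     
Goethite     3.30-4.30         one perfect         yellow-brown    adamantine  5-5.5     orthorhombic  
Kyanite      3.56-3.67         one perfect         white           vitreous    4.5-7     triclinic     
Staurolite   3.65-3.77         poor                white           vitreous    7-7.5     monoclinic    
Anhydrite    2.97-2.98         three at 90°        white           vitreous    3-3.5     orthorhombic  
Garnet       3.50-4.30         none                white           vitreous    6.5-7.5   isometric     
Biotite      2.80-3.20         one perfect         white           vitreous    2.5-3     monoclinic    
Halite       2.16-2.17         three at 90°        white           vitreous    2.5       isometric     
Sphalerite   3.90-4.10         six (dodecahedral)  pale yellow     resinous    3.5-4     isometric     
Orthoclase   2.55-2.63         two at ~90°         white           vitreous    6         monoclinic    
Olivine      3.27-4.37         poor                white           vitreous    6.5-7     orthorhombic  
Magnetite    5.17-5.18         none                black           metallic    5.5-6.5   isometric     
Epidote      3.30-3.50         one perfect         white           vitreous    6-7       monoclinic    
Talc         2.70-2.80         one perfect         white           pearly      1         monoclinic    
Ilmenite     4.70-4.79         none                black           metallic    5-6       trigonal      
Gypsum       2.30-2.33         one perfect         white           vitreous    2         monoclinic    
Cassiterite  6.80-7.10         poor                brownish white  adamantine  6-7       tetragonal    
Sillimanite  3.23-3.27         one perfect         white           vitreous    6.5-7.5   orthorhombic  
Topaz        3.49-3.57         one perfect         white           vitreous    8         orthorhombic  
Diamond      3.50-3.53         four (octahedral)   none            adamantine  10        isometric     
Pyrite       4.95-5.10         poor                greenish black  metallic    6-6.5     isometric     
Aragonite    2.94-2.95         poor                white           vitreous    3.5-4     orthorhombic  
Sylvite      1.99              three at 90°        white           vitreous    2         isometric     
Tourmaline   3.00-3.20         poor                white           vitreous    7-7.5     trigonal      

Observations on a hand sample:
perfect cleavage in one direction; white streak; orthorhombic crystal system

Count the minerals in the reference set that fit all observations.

Perfect cleavage in one direction — leaves Kaolinite, Goethite, Kyanite, Biotite, Epidote, Talc, Gypsum, Sillimanite, Topaz.
White streak rules out Goethite.
Orthorhombic crystal system — Sillimanite, Topaz remain.
Consistent with every observation: Sillimanite, Topaz.
That is 2 minerals.

2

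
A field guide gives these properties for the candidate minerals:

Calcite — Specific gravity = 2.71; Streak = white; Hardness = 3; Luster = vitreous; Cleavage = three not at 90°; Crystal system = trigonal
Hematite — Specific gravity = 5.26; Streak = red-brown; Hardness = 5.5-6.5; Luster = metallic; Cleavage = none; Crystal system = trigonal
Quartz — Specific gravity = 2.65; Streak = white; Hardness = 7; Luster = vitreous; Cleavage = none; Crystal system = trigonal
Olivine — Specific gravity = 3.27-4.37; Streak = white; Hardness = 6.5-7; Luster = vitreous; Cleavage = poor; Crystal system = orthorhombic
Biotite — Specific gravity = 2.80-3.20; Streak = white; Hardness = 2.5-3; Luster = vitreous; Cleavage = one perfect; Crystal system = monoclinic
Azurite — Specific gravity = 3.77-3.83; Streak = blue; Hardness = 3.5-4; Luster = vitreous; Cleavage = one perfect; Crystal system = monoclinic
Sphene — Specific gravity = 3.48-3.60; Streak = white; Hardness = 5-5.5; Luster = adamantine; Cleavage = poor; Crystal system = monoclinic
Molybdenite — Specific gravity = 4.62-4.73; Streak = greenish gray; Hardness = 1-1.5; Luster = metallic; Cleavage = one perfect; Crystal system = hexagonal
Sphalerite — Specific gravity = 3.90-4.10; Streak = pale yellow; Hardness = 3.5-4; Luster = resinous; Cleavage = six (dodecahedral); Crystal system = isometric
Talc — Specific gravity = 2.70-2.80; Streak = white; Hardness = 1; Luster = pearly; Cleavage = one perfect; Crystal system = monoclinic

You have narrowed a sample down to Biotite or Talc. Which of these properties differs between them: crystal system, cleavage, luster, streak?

luster

Crystal system: both monoclinic — identical.
Cleavage: both one perfect — identical.
Luster: Biotite vitreous, Talc pearly — distinct.
Streak: both white — identical.
Only luster differs between Biotite and Talc among the listed tests.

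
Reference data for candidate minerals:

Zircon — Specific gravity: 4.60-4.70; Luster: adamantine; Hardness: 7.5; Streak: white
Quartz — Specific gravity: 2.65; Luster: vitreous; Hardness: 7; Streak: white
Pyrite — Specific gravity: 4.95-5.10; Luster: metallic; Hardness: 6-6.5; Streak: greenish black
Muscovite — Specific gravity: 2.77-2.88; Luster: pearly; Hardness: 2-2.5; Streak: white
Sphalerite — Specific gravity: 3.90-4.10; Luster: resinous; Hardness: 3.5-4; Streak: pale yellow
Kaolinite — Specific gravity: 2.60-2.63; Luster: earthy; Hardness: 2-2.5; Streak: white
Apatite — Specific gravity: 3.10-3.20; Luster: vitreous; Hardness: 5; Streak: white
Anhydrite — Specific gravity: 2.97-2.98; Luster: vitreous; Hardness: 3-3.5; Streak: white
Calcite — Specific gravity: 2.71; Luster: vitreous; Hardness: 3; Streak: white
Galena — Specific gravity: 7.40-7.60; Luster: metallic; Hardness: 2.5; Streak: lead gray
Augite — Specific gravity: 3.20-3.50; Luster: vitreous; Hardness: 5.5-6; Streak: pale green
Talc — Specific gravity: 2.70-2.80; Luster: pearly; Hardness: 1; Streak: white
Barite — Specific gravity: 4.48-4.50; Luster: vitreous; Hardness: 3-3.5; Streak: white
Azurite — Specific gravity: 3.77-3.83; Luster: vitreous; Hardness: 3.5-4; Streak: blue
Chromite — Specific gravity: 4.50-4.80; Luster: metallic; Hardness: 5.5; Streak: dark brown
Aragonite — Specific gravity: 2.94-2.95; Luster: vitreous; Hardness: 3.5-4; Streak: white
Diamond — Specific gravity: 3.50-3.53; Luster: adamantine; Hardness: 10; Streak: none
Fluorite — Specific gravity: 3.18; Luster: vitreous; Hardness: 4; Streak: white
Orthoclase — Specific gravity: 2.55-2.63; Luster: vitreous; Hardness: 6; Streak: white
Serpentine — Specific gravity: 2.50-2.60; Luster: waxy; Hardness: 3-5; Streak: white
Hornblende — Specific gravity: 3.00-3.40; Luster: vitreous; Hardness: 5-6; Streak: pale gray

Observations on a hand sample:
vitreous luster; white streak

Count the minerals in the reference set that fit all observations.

8

Vitreous luster — Quartz, Apatite, Anhydrite, Calcite, Augite, Barite, Azurite, Aragonite, Fluorite, Orthoclase, Hornblende remain.
White streak eliminates Augite, Azurite, Hornblende.
Consistent with every observation: Anhydrite, Apatite, Aragonite, Barite, Calcite, Fluorite, Orthoclase, Quartz.
That is 8 minerals.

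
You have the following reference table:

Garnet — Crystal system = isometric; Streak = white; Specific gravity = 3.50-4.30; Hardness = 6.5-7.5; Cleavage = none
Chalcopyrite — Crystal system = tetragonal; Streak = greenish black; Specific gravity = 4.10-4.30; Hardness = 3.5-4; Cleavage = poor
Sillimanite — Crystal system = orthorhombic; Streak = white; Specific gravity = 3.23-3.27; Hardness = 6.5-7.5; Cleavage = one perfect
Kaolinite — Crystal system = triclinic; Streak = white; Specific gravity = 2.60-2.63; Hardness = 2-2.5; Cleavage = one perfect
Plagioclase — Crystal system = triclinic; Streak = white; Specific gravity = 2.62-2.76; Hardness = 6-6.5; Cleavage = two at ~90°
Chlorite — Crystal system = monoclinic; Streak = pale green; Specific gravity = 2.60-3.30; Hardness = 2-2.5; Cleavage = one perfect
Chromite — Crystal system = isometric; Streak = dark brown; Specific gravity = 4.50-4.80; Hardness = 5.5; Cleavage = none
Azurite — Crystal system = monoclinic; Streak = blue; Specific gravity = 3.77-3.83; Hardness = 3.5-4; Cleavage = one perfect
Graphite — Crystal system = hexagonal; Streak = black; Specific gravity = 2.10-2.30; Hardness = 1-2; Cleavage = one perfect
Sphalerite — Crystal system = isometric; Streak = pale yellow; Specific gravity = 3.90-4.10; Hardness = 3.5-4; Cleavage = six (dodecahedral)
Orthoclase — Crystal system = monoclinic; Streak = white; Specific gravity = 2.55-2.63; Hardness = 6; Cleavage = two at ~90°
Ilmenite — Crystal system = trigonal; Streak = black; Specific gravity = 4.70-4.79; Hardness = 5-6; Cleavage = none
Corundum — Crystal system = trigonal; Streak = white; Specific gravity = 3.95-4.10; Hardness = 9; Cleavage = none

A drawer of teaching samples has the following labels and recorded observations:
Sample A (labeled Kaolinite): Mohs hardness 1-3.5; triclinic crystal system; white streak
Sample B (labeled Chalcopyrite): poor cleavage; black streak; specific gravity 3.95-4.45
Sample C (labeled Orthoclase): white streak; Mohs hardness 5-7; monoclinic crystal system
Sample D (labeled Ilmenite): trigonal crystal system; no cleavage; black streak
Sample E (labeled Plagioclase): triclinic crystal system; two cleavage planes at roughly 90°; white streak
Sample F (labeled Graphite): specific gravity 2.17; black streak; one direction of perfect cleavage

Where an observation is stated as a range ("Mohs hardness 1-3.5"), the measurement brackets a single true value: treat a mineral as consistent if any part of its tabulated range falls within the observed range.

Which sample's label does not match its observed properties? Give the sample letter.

B

Sample A: every observation is compatible with the reference values for Kaolinite.
Sample B: Chalcopyrite has greenish black streak, but the record shows black streak — this label is wrong.
Sample C: every observation is compatible with the reference values for Orthoclase.
Sample D: every observation is compatible with the reference values for Ilmenite.
Sample E: every observation is compatible with the reference values for Plagioclase.
Sample F: every observation is compatible with the reference values for Graphite.
Sample B is the mislabeled one.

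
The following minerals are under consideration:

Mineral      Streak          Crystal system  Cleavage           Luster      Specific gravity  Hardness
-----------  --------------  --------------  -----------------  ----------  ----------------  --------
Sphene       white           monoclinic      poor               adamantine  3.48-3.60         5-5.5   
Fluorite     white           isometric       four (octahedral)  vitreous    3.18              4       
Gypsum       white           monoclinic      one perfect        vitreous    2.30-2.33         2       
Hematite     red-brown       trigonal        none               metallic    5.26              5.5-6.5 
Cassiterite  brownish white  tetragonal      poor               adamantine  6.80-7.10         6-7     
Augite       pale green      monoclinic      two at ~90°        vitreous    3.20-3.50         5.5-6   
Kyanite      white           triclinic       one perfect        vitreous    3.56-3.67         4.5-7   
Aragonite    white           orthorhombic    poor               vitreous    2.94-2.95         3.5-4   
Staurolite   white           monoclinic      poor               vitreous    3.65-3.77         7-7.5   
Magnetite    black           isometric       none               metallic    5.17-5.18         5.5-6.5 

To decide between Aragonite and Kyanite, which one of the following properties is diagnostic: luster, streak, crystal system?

Luster: both vitreous — shared.
Streak: both white — shared.
Crystal system: Aragonite orthorhombic, Kyanite triclinic — different.
Of the listed properties, crystal system is the one that separates them.

crystal system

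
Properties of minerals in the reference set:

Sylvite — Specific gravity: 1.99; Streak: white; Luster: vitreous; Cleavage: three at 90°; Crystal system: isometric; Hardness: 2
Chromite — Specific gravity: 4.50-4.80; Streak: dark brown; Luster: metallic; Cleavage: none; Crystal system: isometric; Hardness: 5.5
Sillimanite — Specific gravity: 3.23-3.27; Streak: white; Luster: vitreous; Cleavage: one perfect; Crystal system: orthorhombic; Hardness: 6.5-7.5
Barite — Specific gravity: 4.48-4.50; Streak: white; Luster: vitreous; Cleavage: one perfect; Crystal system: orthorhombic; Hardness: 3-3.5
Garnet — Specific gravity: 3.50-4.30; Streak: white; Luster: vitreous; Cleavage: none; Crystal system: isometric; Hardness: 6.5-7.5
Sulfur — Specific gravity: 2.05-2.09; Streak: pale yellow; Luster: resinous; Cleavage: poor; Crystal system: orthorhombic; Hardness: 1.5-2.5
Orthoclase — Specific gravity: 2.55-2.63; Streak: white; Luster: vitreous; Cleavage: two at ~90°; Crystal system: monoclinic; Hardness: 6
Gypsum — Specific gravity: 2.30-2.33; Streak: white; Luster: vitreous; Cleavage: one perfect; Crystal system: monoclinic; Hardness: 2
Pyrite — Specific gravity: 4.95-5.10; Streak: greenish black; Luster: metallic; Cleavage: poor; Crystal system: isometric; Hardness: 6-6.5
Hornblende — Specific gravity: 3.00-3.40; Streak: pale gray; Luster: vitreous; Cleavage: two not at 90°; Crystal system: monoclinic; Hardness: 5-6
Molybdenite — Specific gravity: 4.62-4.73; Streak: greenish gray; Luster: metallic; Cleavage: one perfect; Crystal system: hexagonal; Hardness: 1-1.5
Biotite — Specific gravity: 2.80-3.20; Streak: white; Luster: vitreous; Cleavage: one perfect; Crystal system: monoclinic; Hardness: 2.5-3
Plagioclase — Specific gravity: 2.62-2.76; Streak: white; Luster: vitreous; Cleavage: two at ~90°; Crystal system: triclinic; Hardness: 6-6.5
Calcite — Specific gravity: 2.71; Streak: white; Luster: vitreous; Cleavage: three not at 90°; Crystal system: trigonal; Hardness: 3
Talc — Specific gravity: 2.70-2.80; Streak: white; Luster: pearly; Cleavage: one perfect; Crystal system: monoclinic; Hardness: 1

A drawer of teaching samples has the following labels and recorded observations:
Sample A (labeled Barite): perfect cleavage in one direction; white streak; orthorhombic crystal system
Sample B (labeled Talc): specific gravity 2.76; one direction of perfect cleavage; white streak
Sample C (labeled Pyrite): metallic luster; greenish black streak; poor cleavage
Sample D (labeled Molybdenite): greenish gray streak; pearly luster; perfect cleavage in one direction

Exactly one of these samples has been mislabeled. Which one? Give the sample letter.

Sample A: observations are consistent with Barite.
Sample B: observations are consistent with Talc.
Sample C: observations are consistent with Pyrite.
Sample D: Molybdenite has metallic luster, but the record shows pearly luster — this label is wrong.
Only sample D is inconsistent with its label.

D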